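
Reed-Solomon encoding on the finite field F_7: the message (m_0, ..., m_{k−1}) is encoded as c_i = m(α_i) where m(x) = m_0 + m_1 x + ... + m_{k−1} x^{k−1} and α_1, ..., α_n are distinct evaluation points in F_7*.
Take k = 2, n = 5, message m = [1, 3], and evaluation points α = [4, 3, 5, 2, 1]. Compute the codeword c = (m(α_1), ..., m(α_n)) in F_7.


c = [6, 3, 2, 0, 4]

Message polynomial: m(x) = 1 + 3·x (mod 7).
For each evaluation point α_i, compute m(α_i) mod 7:
  α_1 = 4: Horner steps 3 → 6, so m(4) = 6.
  α_2 = 3: Horner steps 3 → 3, so m(3) = 3.
  α_3 = 5: Horner steps 3 → 2, so m(5) = 2.
  α_4 = 2: Horner steps 3 → 0, so m(2) = 0.
  α_5 = 1: Horner steps 3 → 4, so m(1) = 4.
Codeword c = [6, 3, 2, 0, 4] ∈ F_7^5.


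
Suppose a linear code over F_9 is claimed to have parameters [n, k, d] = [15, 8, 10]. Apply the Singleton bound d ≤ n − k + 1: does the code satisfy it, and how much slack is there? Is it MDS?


Singleton RHS = n − k + 1 = 8, slack = -2, bound violated (no such code; not MDS).

Singleton bound: d ≤ n − k + 1.
Here n = 15, k = 8, so n − k + 1 = 8.
Given d = 10, check d ≤ 8: NO.
Slack = (n − k + 1) − d = -2.
The slack is negative: d = 10 exceeds n − k + 1 = 8 by 2, so the Singleton bound is violated and no linear [15, 8, 10]_9 code can exist. In particular it is not MDS (MDS requires d = n − k + 1 exactly).
Description: the claimed parameters are [15, 8, 10]_9; such a code would be impossible (violates the Singleton bound).


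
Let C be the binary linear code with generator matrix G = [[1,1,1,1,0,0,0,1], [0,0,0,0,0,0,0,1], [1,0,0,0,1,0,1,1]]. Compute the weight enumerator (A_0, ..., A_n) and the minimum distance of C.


Weight distribution: A_0 = 1, A_1 = 1, A_3 = 1, A_4 = 2, A_5 = 2, A_6 = 1. Minimum distance d = 1.

Enumerate all 2^3 = 8 messages m ∈ F_2^3.
For each, compute codeword c = mG in F_2^8, then tally its weight.
  m = 000 → c = 00000000, weight = 0.
  m = 100 → c = 11110001, weight = 5.
  m = 010 → c = 00000001, weight = 1.
  m = 110 → c = 11110000, weight = 4.
  m = 001 → c = 10001011, weight = 4.
  m = 101 → c = 01111010, weight = 5.
  m = 011 → c = 10001010, weight = 3.
  m = 111 → c = 01111011, weight = 6.
Tally weights:
  weight 0: 1 codewords.
  weight 1: 1 codewords.
  weight 3: 1 codewords.
  weight 4: 2 codewords.
  weight 5: 2 codewords.
  weight 6: 1 codewords.
Minimum distance d = smallest w > 0 with A_w > 0 = 1.
Sanity: Σ A_w = 8 = 2^3 = 8 ✓.


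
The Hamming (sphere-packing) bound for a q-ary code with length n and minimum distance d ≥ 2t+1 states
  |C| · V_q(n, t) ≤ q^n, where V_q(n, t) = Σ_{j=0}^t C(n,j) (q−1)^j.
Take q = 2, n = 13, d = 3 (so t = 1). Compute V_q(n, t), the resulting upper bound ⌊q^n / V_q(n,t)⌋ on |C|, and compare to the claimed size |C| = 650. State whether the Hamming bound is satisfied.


V_q(n, t) = 14, q^n = 8192, Hamming bound = 585, |C| = 650 > bound (violated).

Step 1: Compute V_q(n, t) = Σ_{j=0}^1 C(n, j) (q−1)^j.
  j = 0: C(13,0)·(1)^0 = 1·1 = 1.
  j = 1: C(13,1)·(1)^1 = 13·1 = 13.
  V_q(n, t) = 1 + 13 = 14.
Step 2: q^n = 2^13 = 8192.
Step 3: Hamming bound ⌊q^n / V_q(n,t)⌋ = ⌊8192/14⌋ = 585.
Step 4: Compare |C| = 650 to 585: violated.
The claimed |C| lies above the Hamming bound, so no 2-ary code of length 13 with d ≥ 3 can have 650 codewords.


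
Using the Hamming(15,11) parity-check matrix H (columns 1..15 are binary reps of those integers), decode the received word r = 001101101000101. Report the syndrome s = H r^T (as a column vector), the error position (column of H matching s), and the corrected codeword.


s = (1, 1, 0, 1)^T, error position = 13, corrected codeword c = 001101101000001

Compute s = H r^T mod 2 one row at a time:
  s_1 = 0 + 1 + 0 + 0 + 0 + 1 + 0 + 1 = 3 ≡ 1 (mod 2).
  s_2 = 1 + 0 + 1 + 1 + 0 + 1 + 0 + 1 = 5 ≡ 1 (mod 2).
  s_3 = 0 + 1 + 1 + 1 + 0 + 0 + 0 + 1 = 4 ≡ 0 (mod 2).
  s_4 = 0 + 1 + 0 + 1 + 1 + 0 + 1 + 1 = 5 ≡ 1 (mod 2).
s = (1, 1, 0, 1)^T — this equals column 13 of H (binary 1101), so error is at position 13.
Correct: flip bit 13 of r = 001101101000101 to get c = 001101101000001.


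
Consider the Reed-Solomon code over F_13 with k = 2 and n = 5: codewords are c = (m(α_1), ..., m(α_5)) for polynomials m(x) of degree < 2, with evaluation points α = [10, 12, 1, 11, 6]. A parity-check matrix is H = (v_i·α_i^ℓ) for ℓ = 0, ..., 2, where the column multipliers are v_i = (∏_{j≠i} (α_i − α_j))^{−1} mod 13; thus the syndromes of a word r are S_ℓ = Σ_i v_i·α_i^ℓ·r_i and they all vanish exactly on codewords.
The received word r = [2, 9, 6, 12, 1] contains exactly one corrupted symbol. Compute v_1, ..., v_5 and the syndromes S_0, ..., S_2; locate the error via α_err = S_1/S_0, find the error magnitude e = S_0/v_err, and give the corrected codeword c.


S = (12, 12, 12), error at position 3, error magnitude e = 3, c = [2, 9, 3, 12, 1].

Step 1: column multipliers v_i = (∏_{j≠i}(α_i − α_j))^{−1} mod 13.
  i = 1 (α = 10): (10−12)(10−1)(10−11)(10−6) = (−2)·9·(−1)·4 = 72 ≡ 7, so v_1 = 7^{−1} = 2 (mod 13).
  i = 2 (α = 12): (12−10)(12−1)(12−11)(12−6) = 2·11·1·6 = 132 ≡ 2, so v_2 = 2^{−1} = 7 (mod 13).
  i = 3 (α = 1): (1−10)(1−12)(1−11)(1−6) = (−9)·(−11)·(−10)·(−5) = 4950 ≡ 10, so v_3 = 10^{−1} = 4 (mod 13).
  i = 4 (α = 11): (11−10)(11−12)(11−1)(11−6) = 1·(−1)·10·5 = −50 ≡ 2, so v_4 = 2^{−1} = 7 (mod 13).
  i = 5 (α = 6): (6−10)(6−12)(6−1)(6−11) = (−4)·(−6)·5·(−5) = −600 ≡ 11, so v_5 = 11^{−1} = 6 (mod 13).
  v = [2, 7, 4, 7, 6].
Step 2: syndromes of r = [2, 9, 6, 12, 1] (all sums mod 13).
  S_0 = Σ v_i r_i = 2·2 + 7·9 + 4·6 + 7·12 + 6·1 = 181 ≡ 12.
  S_1 = Σ v_i α_i r_i = 2·10·2 + 7·12·9 + 4·1·6 + 7·11·12 + 6·6·1 = 1780 ≡ 12.
  α_i^2 mod 13 = [9, 1, 1, 4, 10].
  S_2 = Σ v_i α_i^2 r_i = 2·9·2 + 7·1·9 + 4·1·6 + 7·4·12 + 6·10·1 = 519 ≡ 12.
  S = (12, 12, 12) ≠ 0, so r is not a codeword (an error is present).
Step 3: locate the error. For a single error e at position i, S_ℓ = v_i·e·α_i^ℓ, so α_err = S_1/S_0.
  S_0^{−1} = 12^{−1} = 12 (mod 13), so α_err = 12·12 = 144 ≡ 1 = α_3. Error position i = 3.
  Consistency check: S_2/S_1 = 12·12 = 144 ≡ 1 = α_err ✓ (single-error assumption holds).
Step 4: error magnitude e = S_0/v_3 = S_0·∏_{j≠3}(α_3 − α_j) = 12·10 = 120 ≡ 3 (mod 13).
Step 5: correct position 3: c_3 = r_3 − e = 6 − 3 ≡ 3 (mod 13). Hence c = [2, 9, 3, 12, 1].
  Check: interpolating c through the α_i gives m(x) = 6 + 10·x (degree < 2) with m(α_i) = c_i for every i, so c is indeed a codeword.


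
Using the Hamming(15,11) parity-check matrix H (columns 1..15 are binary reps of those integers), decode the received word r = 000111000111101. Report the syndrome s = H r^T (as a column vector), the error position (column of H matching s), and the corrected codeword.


s = (1, 0, 0, 0)^T, error position = 8, corrected codeword c = 000111010111101

Compute s = H r^T mod 2 one row at a time:
  s_1 = 0 + 0 + 1 + 1 + 1 + 1 + 0 + 1 = 5 ≡ 1 (mod 2).
  s_2 = 1 + 1 + 1 + 0 + 1 + 1 + 0 + 1 = 6 ≡ 0 (mod 2).
  s_3 = 0 + 0 + 1 + 0 + 1 + 1 + 0 + 1 = 4 ≡ 0 (mod 2).
  s_4 = 0 + 0 + 1 + 0 + 0 + 1 + 1 + 1 = 4 ≡ 0 (mod 2).
s = (1, 0, 0, 0)^T — this equals column 8 of H (binary 1000), so error is at position 8.
Correct: flip bit 8 of r = 000111000111101 to get c = 000111010111101.


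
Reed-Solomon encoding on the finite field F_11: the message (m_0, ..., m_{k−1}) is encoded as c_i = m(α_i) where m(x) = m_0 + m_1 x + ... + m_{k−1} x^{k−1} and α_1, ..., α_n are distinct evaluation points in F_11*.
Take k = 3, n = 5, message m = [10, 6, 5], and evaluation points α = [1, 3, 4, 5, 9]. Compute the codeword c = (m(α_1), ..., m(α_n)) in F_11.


c = [10, 7, 4, 0, 7]

Message polynomial: m(x) = 10 + 6·x + 5·x^2 (mod 11).
For each evaluation point α_i, compute m(α_i) mod 11:
  α_1 = 1: Horner steps 5 → 0 → 10, so m(1) = 10.
  α_2 = 3: Horner steps 5 → 10 → 7, so m(3) = 7.
  α_3 = 4: Horner steps 5 → 4 → 4, so m(4) = 4.
  α_4 = 5: Horner steps 5 → 9 → 0, so m(5) = 0.
  α_5 = 9: Horner steps 5 → 7 → 7, so m(9) = 7.
Codeword c = [10, 7, 4, 0, 7] ∈ F_11^5.


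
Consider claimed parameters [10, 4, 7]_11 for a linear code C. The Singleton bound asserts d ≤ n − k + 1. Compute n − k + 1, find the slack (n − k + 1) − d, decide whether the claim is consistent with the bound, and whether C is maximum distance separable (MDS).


Singleton RHS = n − k + 1 = 7, slack = 0, bound satisfied, MDS.

Singleton bound: d ≤ n − k + 1.
Here n = 10, k = 4, so n − k + 1 = 7.
Given d = 7, check d ≤ 7: YES.
Slack = (n − k + 1) − d = 0.
The code is MDS (slack = 0).
Description: the claimed parameters are [10, 4, 7]_11; such a code would be MDS (meets Singleton bound).


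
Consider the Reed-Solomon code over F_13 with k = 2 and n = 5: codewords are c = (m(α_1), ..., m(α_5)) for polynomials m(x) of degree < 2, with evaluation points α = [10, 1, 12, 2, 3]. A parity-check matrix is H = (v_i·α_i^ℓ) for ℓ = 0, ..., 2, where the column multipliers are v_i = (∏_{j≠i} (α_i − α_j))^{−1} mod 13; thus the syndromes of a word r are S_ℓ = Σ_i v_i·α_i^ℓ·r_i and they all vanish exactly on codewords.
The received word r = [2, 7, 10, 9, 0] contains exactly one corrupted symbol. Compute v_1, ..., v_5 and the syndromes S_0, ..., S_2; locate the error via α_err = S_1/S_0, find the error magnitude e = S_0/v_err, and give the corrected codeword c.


S = (5, 5, 5), error at position 2, error magnitude e = 2, c = [2, 5, 10, 9, 0].

Step 1: column multipliers v_i = (∏_{j≠i}(α_i − α_j))^{−1} mod 13.
  i = 1 (α = 10): (10−1)(10−12)(10−2)(10−3) = 9·(−2)·8·7 = −1008 ≡ 6, so v_1 = 6^{−1} = 11 (mod 13).
  i = 2 (α = 1): (1−10)(1−12)(1−2)(1−3) = (−9)·(−11)·(−1)·(−2) = 198 ≡ 3, so v_2 = 3^{−1} = 9 (mod 13).
  i = 3 (α = 12): (12−10)(12−1)(12−2)(12−3) = 2·11·10·9 = 1980 ≡ 4, so v_3 = 4^{−1} = 10 (mod 13).
  i = 4 (α = 2): (2−10)(2−1)(2−12)(2−3) = (−8)·1·(−10)·(−1) = −80 ≡ 11, so v_4 = 11^{−1} = 6 (mod 13).
  i = 5 (α = 3): (3−10)(3−1)(3−12)(3−2) = (−7)·2·(−9)·1 = 126 ≡ 9, so v_5 = 9^{−1} = 3 (mod 13).
  v = [11, 9, 10, 6, 3].
Step 2: syndromes of r = [2, 7, 10, 9, 0] (all sums mod 13).
  S_0 = Σ v_i r_i = 11·2 + 9·7 + 10·10 + 6·9 + 3·0 = 239 ≡ 5.
  S_1 = Σ v_i α_i r_i = 11·10·2 + 9·1·7 + 10·12·10 + 6·2·9 + 3·3·0 = 1591 ≡ 5.
  α_i^2 mod 13 = [9, 1, 1, 4, 9].
  S_2 = Σ v_i α_i^2 r_i = 11·9·2 + 9·1·7 + 10·1·10 + 6·4·9 + 3·9·0 = 577 ≡ 5.
  S = (5, 5, 5) ≠ 0, so r is not a codeword (an error is present).
Step 3: locate the error. For a single error e at position i, S_ℓ = v_i·e·α_i^ℓ, so α_err = S_1/S_0.
  S_0^{−1} = 5^{−1} = 8 (mod 13), so α_err = 5·8 = 40 ≡ 1 = α_2. Error position i = 2.
  Consistency check: S_2/S_1 = 5·8 = 40 ≡ 1 = α_err ✓ (single-error assumption holds).
Step 4: error magnitude e = S_0/v_2 = S_0·∏_{j≠2}(α_2 − α_j) = 5·3 = 15 ≡ 2 (mod 13).
Step 5: correct position 2: c_2 = r_2 − e = 7 − 2 ≡ 5 (mod 13). Hence c = [2, 5, 10, 9, 0].
  Check: interpolating c through the α_i gives m(x) = 1 + 4·x (degree < 2) with m(α_i) = c_i for every i, so c is indeed a codeword.


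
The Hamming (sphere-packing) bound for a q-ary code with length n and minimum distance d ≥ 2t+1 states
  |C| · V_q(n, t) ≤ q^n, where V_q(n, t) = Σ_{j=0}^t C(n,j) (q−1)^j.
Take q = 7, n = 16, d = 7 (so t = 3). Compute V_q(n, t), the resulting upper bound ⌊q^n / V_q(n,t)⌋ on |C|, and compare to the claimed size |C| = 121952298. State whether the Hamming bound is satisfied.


V_q(n, t) = 125377, q^n = 33232930569601, Hamming bound = 265064011, |C| = 121952298 ≤ bound (satisfied).

Step 1: Compute V_q(n, t) = Σ_{j=0}^3 C(n, j) (q−1)^j.
  j = 0: C(16,0)·(6)^0 = 1·1 = 1.
  j = 1: C(16,1)·(6)^1 = 16·6 = 96.
  j = 2: C(16,2)·(6)^2 = 120·36 = 4320.
  j = 3: C(16,3)·(6)^3 = 560·216 = 120960.
  V_q(n, t) = 1 + 96 + 4320 + 120960 = 125377.
Step 2: q^n = 7^16 = 33232930569601.
Step 3: Hamming bound ⌊q^n / V_q(n,t)⌋ = ⌊33232930569601/125377⌋ = 265064011.
Step 4: Compare |C| = 121952298 to 265064011: satisfied.
The claimed |C| lies below the Hamming bound.


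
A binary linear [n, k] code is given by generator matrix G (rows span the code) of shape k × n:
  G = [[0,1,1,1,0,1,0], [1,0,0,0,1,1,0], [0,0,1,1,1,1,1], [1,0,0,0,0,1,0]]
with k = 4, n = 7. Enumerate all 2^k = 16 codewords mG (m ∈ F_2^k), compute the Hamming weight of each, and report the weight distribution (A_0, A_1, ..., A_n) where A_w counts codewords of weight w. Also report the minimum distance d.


Weight distribution: A_0 = 1, A_1 = 1, A_2 = 2, A_3 = 2, A_4 = 5, A_5 = 5. Minimum distance d = 1.

Enumerate all 2^4 = 16 messages m ∈ F_2^4.
For each, compute codeword c = mG in F_2^7, then tally its weight.
  m = 0000 → c = 0000000, weight = 0.
  m = 1000 → c = 0111010, weight = 4.
  m = 0100 → c = 1000110, weight = 3.
  m = 1100 → c = 1111100, weight = 5.
  m = 0010 → c = 0011111, weight = 5.
  m = 1010 → c = 0100101, weight = 3.
  m = 0110 → c = 1011001, weight = 4.
  m = 1110 → c = 1100011, weight = 4.
  m = 0001 → c = 1000010, weight = 2.
  m = 1001 → c = 1111000, weight = 4.
  m = 0101 → c = 0000100, weight = 1.
  m = 1101 → c = 0111110, weight = 5.
  m = 0011 → c = 1011101, weight = 5.
  m = 1011 → c = 1100111, weight = 5.
  m = 0111 → c = 0011011, weight = 4.
  m = 1111 → c = 0100001, weight = 2.
Tally weights:
  weight 0: 1 codewords.
  weight 1: 1 codewords.
  weight 2: 2 codewords.
  weight 3: 2 codewords.
  weight 4: 5 codewords.
  weight 5: 5 codewords.
Minimum distance d = smallest w > 0 with A_w > 0 = 1.
Sanity: Σ A_w = 16 = 2^4 = 16 ✓.


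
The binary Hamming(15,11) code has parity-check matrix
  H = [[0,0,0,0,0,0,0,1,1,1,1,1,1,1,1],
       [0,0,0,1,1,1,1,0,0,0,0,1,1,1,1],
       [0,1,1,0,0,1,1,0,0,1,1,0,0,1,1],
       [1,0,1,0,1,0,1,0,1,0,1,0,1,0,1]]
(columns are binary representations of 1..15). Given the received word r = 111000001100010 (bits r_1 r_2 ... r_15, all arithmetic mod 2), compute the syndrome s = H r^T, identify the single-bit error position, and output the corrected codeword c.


s = (1, 1, 0, 1)^T, error position = 13, corrected codeword c = 111000001100110

Compute s = H r^T mod 2 one row at a time:
  s_1 = 0 + 1 + 1 + 0 + 0 + 0 + 1 + 0 = 3 ≡ 1 (mod 2).
  s_2 = 0 + 0 + 0 + 0 + 0 + 0 + 1 + 0 = 1 ≡ 1 (mod 2).
  s_3 = 1 + 1 + 0 + 0 + 1 + 0 + 1 + 0 = 4 ≡ 0 (mod 2).
  s_4 = 1 + 1 + 0 + 0 + 1 + 0 + 0 + 0 = 3 ≡ 1 (mod 2).
s = (1, 1, 0, 1)^T — this equals column 13 of H (binary 1101), so error is at position 13.
Correct: flip bit 13 of r = 111000001100010 to get c = 111000001100110.


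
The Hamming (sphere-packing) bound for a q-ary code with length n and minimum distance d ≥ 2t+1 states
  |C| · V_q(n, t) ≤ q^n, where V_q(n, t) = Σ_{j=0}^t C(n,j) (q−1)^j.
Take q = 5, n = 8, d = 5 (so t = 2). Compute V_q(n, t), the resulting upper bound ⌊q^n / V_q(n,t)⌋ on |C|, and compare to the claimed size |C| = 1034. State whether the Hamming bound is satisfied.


V_q(n, t) = 481, q^n = 390625, Hamming bound = 812, |C| = 1034 > bound (violated).

Step 1: Compute V_q(n, t) = Σ_{j=0}^2 C(n, j) (q−1)^j.
  j = 0: C(8,0)·(4)^0 = 1·1 = 1.
  j = 1: C(8,1)·(4)^1 = 8·4 = 32.
  j = 2: C(8,2)·(4)^2 = 28·16 = 448.
  V_q(n, t) = 1 + 32 + 448 = 481.
Step 2: q^n = 5^8 = 390625.
Step 3: Hamming bound ⌊q^n / V_q(n,t)⌋ = ⌊390625/481⌋ = 812.
Step 4: Compare |C| = 1034 to 812: violated.
The claimed |C| lies above the Hamming bound, so no 5-ary code of length 8 with d ≥ 5 can have 1034 codewords.


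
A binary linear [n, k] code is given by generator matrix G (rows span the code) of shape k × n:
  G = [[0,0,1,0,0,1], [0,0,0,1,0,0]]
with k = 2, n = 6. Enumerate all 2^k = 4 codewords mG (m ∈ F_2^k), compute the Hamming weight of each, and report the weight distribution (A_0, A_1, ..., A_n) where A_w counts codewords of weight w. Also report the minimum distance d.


Weight distribution: A_0 = 1, A_1 = 1, A_2 = 1, A_3 = 1. Minimum distance d = 1.

Enumerate all 2^2 = 4 messages m ∈ F_2^2.
For each, compute codeword c = mG in F_2^6, then tally its weight.
  m = 00 → c = 000000, weight = 0.
  m = 10 → c = 001001, weight = 2.
  m = 01 → c = 000100, weight = 1.
  m = 11 → c = 001101, weight = 3.
Tally weights:
  weight 0: 1 codewords.
  weight 1: 1 codewords.
  weight 2: 1 codewords.
  weight 3: 1 codewords.
Minimum distance d = smallest w > 0 with A_w > 0 = 1.
Sanity: Σ A_w = 4 = 2^2 = 4 ✓.


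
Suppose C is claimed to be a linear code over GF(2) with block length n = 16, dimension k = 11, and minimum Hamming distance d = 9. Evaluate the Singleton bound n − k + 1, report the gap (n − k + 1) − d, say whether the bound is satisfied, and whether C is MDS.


Singleton RHS = n − k + 1 = 6, slack = -3, bound violated (no such code; not MDS).

Singleton bound: d ≤ n − k + 1.
Here n = 16, k = 11, so n − k + 1 = 6.
Given d = 9, check d ≤ 6: NO.
Slack = (n − k + 1) − d = -3.
The slack is negative: d = 9 exceeds n − k + 1 = 6 by 3, so the Singleton bound is violated and no linear [16, 11, 9]_2 code can exist. In particular it is not MDS (MDS requires d = n − k + 1 exactly).
Description: the claimed parameters are [16, 11, 9]_2; such a code would be impossible (violates the Singleton bound).


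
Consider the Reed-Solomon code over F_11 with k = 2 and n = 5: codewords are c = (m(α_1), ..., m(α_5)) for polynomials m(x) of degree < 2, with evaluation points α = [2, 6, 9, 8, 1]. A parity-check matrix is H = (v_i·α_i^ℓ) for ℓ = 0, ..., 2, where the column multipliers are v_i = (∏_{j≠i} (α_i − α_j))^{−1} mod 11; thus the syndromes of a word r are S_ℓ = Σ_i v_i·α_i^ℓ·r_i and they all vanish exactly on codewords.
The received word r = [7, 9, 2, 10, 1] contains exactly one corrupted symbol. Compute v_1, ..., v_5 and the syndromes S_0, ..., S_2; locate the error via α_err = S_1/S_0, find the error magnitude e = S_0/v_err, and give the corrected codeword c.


S = (10, 2, 7), error at position 3, error magnitude e = 8, c = [7, 9, 5, 10, 1].

Step 1: column multipliers v_i = (∏_{j≠i}(α_i − α_j))^{−1} mod 11.
  i = 1 (α = 2): (2−6)(2−9)(2−8)(2−1) = (−4)·(−7)·(−6)·1 = −168 ≡ 8, so v_1 = 8^{−1} = 7 (mod 11).
  i = 2 (α = 6): (6−2)(6−9)(6−8)(6−1) = 4·(−3)·(−2)·5 = 120 ≡ 10, so v_2 = 10^{−1} = 10 (mod 11).
  i = 3 (α = 9): (9−2)(9−6)(9−8)(9−1) = 7·3·1·8 = 168 ≡ 3, so v_3 = 3^{−1} = 4 (mod 11).
  i = 4 (α = 8): (8−2)(8−6)(8−9)(8−1) = 6·2·(−1)·7 = −84 ≡ 4, so v_4 = 4^{−1} = 3 (mod 11).
  i = 5 (α = 1): (1−2)(1−6)(1−9)(1−8) = (−1)·(−5)·(−8)·(−7) = 280 ≡ 5, so v_5 = 5^{−1} = 9 (mod 11).
  v = [7, 10, 4, 3, 9].
Step 2: syndromes of r = [7, 9, 2, 10, 1] (all sums mod 11).
  S_0 = Σ v_i r_i = 7·7 + 10·9 + 4·2 + 3·10 + 9·1 = 186 ≡ 10.
  S_1 = Σ v_i α_i r_i = 7·2·7 + 10·6·9 + 4·9·2 + 3·8·10 + 9·1·1 = 959 ≡ 2.
  α_i^2 mod 11 = [4, 3, 4, 9, 1].
  S_2 = Σ v_i α_i^2 r_i = 7·4·7 + 10·3·9 + 4·4·2 + 3·9·10 + 9·1·1 = 777 ≡ 7.
  S = (10, 2, 7) ≠ 0, so r is not a codeword (an error is present).
Step 3: locate the error. For a single error e at position i, S_ℓ = v_i·e·α_i^ℓ, so α_err = S_1/S_0.
  S_0^{−1} = 10^{−1} = 10 (mod 11), so α_err = 2·10 = 20 ≡ 9 = α_3. Error position i = 3.
  Consistency check: S_2/S_1 = 7·6 = 42 ≡ 9 = α_err ✓ (single-error assumption holds).
Step 4: error magnitude e = S_0/v_3 = S_0·∏_{j≠3}(α_3 − α_j) = 10·3 = 30 ≡ 8 (mod 11).
Step 5: correct position 3: c_3 = r_3 − e = 2 − 8 ≡ 5 (mod 11). Hence c = [7, 9, 5, 10, 1].
  Check: interpolating c through the α_i gives m(x) = 6 + 6·x (degree < 2) with m(α_i) = c_i for every i, so c is indeed a codeword.


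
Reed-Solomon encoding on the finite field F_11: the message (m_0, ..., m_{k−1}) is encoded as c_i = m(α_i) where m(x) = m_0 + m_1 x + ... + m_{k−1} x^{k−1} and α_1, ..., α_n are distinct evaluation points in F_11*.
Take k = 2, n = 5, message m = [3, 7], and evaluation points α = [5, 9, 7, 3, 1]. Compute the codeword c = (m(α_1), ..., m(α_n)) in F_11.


c = [5, 0, 8, 2, 10]

Message polynomial: m(x) = 3 + 7·x (mod 11).
For each evaluation point α_i, compute m(α_i) mod 11:
  α_1 = 5: Horner steps 7 → 5, so m(5) = 5.
  α_2 = 9: Horner steps 7 → 0, so m(9) = 0.
  α_3 = 7: Horner steps 7 → 8, so m(7) = 8.
  α_4 = 3: Horner steps 7 → 2, so m(3) = 2.
  α_5 = 1: Horner steps 7 → 10, so m(1) = 10.
Codeword c = [5, 0, 8, 2, 10] ∈ F_11^5.


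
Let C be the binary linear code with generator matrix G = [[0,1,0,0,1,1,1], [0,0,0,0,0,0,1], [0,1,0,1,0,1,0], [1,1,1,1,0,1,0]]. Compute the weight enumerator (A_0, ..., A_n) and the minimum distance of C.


Weight distribution: A_0 = 1, A_1 = 1, A_2 = 2, A_3 = 4, A_4 = 3, A_5 = 3, A_6 = 2. Minimum distance d = 1.

Enumerate all 2^4 = 16 messages m ∈ F_2^4.
For each, compute codeword c = mG in F_2^7, then tally its weight.
  m = 0000 → c = 0000000, weight = 0.
  m = 1000 → c = 0100111, weight = 4.
  m = 0100 → c = 0000001, weight = 1.
  m = 1100 → c = 0100110, weight = 3.
  m = 0010 → c = 0101010, weight = 3.
  m = 1010 → c = 0001101, weight = 3.
  m = 0110 → c = 0101011, weight = 4.
  m = 1110 → c = 0001100, weight = 2.
  m = 0001 → c = 1111010, weight = 5.
  m = 1001 → c = 1011101, weight = 5.
  m = 0101 → c = 1111011, weight = 6.
  m = 1101 → c = 1011100, weight = 4.
  m = 0011 → c = 1010000, weight = 2.
  m = 1011 → c = 1110111, weight = 6.
  m = 0111 → c = 1010001, weight = 3.
  m = 1111 → c = 1110110, weight = 5.
Tally weights:
  weight 0: 1 codewords.
  weight 1: 1 codewords.
  weight 2: 2 codewords.
  weight 3: 4 codewords.
  weight 4: 3 codewords.
  weight 5: 3 codewords.
  weight 6: 2 codewords.
Minimum distance d = smallest w > 0 with A_w > 0 = 1.
Sanity: Σ A_w = 16 = 2^4 = 16 ✓.


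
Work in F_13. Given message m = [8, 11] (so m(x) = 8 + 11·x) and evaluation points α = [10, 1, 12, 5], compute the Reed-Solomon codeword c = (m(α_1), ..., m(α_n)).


c = [1, 6, 10, 11]

Message polynomial: m(x) = 8 + 11·x (mod 13).
For each evaluation point α_i, compute m(α_i) mod 13:
  α_1 = 10: Horner steps 11 → 1, so m(10) = 1.
  α_2 = 1: Horner steps 11 → 6, so m(1) = 6.
  α_3 = 12: Horner steps 11 → 10, so m(12) = 10.
  α_4 = 5: Horner steps 11 → 11, so m(5) = 11.
Codeword c = [1, 6, 10, 11] ∈ F_13^4.


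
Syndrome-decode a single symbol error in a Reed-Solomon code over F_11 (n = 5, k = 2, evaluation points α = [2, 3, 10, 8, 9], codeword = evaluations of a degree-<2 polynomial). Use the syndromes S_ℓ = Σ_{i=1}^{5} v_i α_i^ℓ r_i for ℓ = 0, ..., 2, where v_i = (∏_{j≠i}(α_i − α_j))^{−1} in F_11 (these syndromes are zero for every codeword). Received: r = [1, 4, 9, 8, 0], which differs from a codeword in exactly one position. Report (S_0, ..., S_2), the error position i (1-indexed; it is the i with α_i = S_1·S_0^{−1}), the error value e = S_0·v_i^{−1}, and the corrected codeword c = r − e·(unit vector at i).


S = (3, 8, 3), error at position 3, error magnitude e = 6, c = [1, 4, 3, 8, 0].

Step 1: column multipliers v_i = (∏_{j≠i}(α_i − α_j))^{−1} mod 11.
  i = 1 (α = 2): (2−3)(2−10)(2−8)(2−9) = (−1)·(−8)·(−6)·(−7) = 336 ≡ 6, so v_1 = 6^{−1} = 2 (mod 11).
  i = 2 (α = 3): (3−2)(3−10)(3−8)(3−9) = 1·(−7)·(−5)·(−6) = −210 ≡ 10, so v_2 = 10^{−1} = 10 (mod 11).
  i = 3 (α = 10): (10−2)(10−3)(10−8)(10−9) = 8·7·2·1 = 112 ≡ 2, so v_3 = 2^{−1} = 6 (mod 11).
  i = 4 (α = 8): (8−2)(8−3)(8−10)(8−9) = 6·5·(−2)·(−1) = 60 ≡ 5, so v_4 = 5^{−1} = 9 (mod 11).
  i = 5 (α = 9): (9−2)(9−3)(9−10)(9−8) = 7·6·(−1)·1 = −42 ≡ 2, so v_5 = 2^{−1} = 6 (mod 11).
  v = [2, 10, 6, 9, 6].
Step 2: syndromes of r = [1, 4, 9, 8, 0] (all sums mod 11).
  S_0 = Σ v_i r_i = 2·1 + 10·4 + 6·9 + 9·8 + 6·0 = 168 ≡ 3.
  S_1 = Σ v_i α_i r_i = 2·2·1 + 10·3·4 + 6·10·9 + 9·8·8 + 6·9·0 = 1240 ≡ 8.
  α_i^2 mod 11 = [4, 9, 1, 9, 4].
  S_2 = Σ v_i α_i^2 r_i = 2·4·1 + 10·9·4 + 6·1·9 + 9·9·8 + 6·4·0 = 1070 ≡ 3.
  S = (3, 8, 3) ≠ 0, so r is not a codeword (an error is present).
Step 3: locate the error. For a single error e at position i, S_ℓ = v_i·e·α_i^ℓ, so α_err = S_1/S_0.
  S_0^{−1} = 3^{−1} = 4 (mod 11), so α_err = 8·4 = 32 ≡ 10 = α_3. Error position i = 3.
  Consistency check: S_2/S_1 = 3·7 = 21 ≡ 10 = α_err ✓ (single-error assumption holds).
Step 4: error magnitude e = S_0/v_3 = S_0·∏_{j≠3}(α_3 − α_j) = 3·2 = 6 ≡ 6 (mod 11).
Step 5: correct position 3: c_3 = r_3 − e = 9 − 6 ≡ 3 (mod 11). Hence c = [1, 4, 3, 8, 0].
  Check: interpolating c through the α_i gives m(x) = 6 + 3·x (degree < 2) with m(α_i) = c_i for every i, so c is indeed a codeword.


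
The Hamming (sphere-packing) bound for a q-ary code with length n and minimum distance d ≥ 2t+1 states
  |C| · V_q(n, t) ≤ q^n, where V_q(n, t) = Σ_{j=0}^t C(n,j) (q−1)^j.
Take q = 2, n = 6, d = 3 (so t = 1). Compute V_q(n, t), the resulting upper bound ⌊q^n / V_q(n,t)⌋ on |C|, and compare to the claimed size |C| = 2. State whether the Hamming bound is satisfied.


V_q(n, t) = 7, q^n = 64, Hamming bound = 9, |C| = 2 ≤ bound (satisfied).

Step 1: Compute V_q(n, t) = Σ_{j=0}^1 C(n, j) (q−1)^j.
  j = 0: C(6,0)·(1)^0 = 1·1 = 1.
  j = 1: C(6,1)·(1)^1 = 6·1 = 6.
  V_q(n, t) = 1 + 6 = 7.
Step 2: q^n = 2^6 = 64.
Step 3: Hamming bound ⌊q^n / V_q(n,t)⌋ = ⌊64/7⌋ = 9.
Step 4: Compare |C| = 2 to 9: satisfied.
The claimed |C| lies below the Hamming bound.


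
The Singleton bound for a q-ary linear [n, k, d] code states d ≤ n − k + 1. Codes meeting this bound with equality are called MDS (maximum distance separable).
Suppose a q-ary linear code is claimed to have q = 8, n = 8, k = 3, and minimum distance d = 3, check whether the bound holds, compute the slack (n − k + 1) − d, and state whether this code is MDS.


Singleton RHS = n − k + 1 = 6, slack = 3, bound satisfied, not MDS.

Singleton bound: d ≤ n − k + 1.
Here n = 8, k = 3, so n − k + 1 = 6.
Given d = 3, check d ≤ 6: YES.
Slack = (n − k + 1) − d = 3.
The code is NOT MDS (slack = 3 > 0).
Description: the claimed parameters are [8, 3, 3]_8; such a code would be non-MDS.


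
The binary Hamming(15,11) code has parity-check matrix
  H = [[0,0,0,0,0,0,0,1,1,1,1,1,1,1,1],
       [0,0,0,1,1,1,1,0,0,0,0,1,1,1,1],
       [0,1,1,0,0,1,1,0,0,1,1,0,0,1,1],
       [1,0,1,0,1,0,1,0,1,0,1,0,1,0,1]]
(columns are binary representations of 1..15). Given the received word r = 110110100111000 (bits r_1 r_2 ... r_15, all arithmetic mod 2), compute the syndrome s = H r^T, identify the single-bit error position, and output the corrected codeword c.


s = (1, 0, 0, 0)^T, error position = 8, corrected codeword c = 110110110111000

Compute s = H r^T mod 2 one row at a time:
  s_1 = 0 + 0 + 1 + 1 + 1 + 0 + 0 + 0 = 3 ≡ 1 (mod 2).
  s_2 = 1 + 1 + 0 + 1 + 1 + 0 + 0 + 0 = 4 ≡ 0 (mod 2).
  s_3 = 1 + 0 + 0 + 1 + 1 + 1 + 0 + 0 = 4 ≡ 0 (mod 2).
  s_4 = 1 + 0 + 1 + 1 + 0 + 1 + 0 + 0 = 4 ≡ 0 (mod 2).
s = (1, 0, 0, 0)^T — this equals column 8 of H (binary 1000), so error is at position 8.
Correct: flip bit 8 of r = 110110100111000 to get c = 110110110111000.


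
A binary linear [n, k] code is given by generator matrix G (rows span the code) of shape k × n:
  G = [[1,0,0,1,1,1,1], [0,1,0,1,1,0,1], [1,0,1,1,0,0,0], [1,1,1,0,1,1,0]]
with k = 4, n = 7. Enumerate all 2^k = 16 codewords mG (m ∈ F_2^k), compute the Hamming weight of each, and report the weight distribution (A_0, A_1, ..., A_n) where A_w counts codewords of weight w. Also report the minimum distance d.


Weight distribution: A_0 = 1, A_2 = 2, A_3 = 4, A_4 = 5, A_5 = 4. Minimum distance d = 2.

Enumerate all 2^4 = 16 messages m ∈ F_2^4.
For each, compute codeword c = mG in F_2^7, then tally its weight.
  m = 0000 → c = 0000000, weight = 0.
  m = 1000 → c = 1001111, weight = 5.
  m = 0100 → c = 0101101, weight = 4.
  m = 1100 → c = 1100010, weight = 3.
  m = 0010 → c = 1011000, weight = 3.
  m = 1010 → c = 0010111, weight = 4.
  m = 0110 → c = 1110101, weight = 5.
  m = 1110 → c = 0111010, weight = 4.
  m = 0001 → c = 1110110, weight = 5.
  m = 1001 → c = 0111001, weight = 4.
  m = 0101 → c = 1011011, weight = 5.
  m = 1101 → c = 0010100, weight = 2.
  m = 0011 → c = 0101110, weight = 4.
  m = 1011 → c = 1100001, weight = 3.
  m = 0111 → c = 0000011, weight = 2.
  m = 1111 → c = 1001100, weight = 3.
Tally weights:
  weight 0: 1 codewords.
  weight 2: 2 codewords.
  weight 3: 4 codewords.
  weight 4: 5 codewords.
  weight 5: 4 codewords.
Minimum distance d = smallest w > 0 with A_w > 0 = 2.
Sanity: Σ A_w = 16 = 2^4 = 16 ✓.


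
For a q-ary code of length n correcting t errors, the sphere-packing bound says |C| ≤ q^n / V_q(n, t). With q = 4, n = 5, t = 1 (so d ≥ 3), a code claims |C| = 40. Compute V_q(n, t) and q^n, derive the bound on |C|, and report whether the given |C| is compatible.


V_q(n, t) = 16, q^n = 1024, Hamming bound = 64, |C| = 40 ≤ bound (satisfied).

Step 1: Compute V_q(n, t) = Σ_{j=0}^1 C(n, j) (q−1)^j.
  j = 0: C(5,0)·(3)^0 = 1·1 = 1.
  j = 1: C(5,1)·(3)^1 = 5·3 = 15.
  V_q(n, t) = 1 + 15 = 16.
Step 2: q^n = 4^5 = 1024.
Step 3: Hamming bound ⌊q^n / V_q(n,t)⌋ = ⌊1024/16⌋ = 64.
Step 4: Compare |C| = 40 to 64: satisfied.
The claimed |C| lies below the Hamming bound.


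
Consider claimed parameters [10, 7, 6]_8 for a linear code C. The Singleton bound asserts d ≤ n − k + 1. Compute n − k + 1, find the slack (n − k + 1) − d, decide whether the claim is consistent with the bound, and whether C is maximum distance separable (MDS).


Singleton RHS = n − k + 1 = 4, slack = -2, bound violated (no such code; not MDS).

Singleton bound: d ≤ n − k + 1.
Here n = 10, k = 7, so n − k + 1 = 4.
Given d = 6, check d ≤ 4: NO.
Slack = (n − k + 1) − d = -2.
The slack is negative: d = 6 exceeds n − k + 1 = 4 by 2, so the Singleton bound is violated and no linear [10, 7, 6]_8 code can exist. In particular it is not MDS (MDS requires d = n − k + 1 exactly).
Description: the claimed parameters are [10, 7, 6]_8; such a code would be impossible (violates the Singleton bound).


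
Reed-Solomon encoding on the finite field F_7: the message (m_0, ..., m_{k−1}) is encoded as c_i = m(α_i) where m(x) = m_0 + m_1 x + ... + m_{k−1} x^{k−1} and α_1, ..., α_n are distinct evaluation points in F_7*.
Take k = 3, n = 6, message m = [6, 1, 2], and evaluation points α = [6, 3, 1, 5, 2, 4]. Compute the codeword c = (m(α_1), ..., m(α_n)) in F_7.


c = [0, 6, 2, 5, 2, 0]

Message polynomial: m(x) = 6 + 1·x + 2·x^2 (mod 7).
For each evaluation point α_i, compute m(α_i) mod 7:
  α_1 = 6: Horner steps 2 → 6 → 0, so m(6) = 0.
  α_2 = 3: Horner steps 2 → 0 → 6, so m(3) = 6.
  α_3 = 1: Horner steps 2 → 3 → 2, so m(1) = 2.
  α_4 = 5: Horner steps 2 → 4 → 5, so m(5) = 5.
  α_5 = 2: Horner steps 2 → 5 → 2, so m(2) = 2.
  α_6 = 4: Horner steps 2 → 2 → 0, so m(4) = 0.
Codeword c = [0, 6, 2, 5, 2, 0] ∈ F_7^6.


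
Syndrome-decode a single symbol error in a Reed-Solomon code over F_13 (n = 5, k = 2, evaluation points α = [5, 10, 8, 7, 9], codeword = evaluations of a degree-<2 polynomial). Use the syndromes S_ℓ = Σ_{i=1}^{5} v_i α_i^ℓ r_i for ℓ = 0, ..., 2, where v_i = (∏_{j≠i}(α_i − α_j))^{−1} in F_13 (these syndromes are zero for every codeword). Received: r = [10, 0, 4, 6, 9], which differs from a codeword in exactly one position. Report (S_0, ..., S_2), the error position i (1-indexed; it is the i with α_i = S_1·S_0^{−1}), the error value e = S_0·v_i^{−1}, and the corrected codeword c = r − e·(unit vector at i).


S = (4, 10, 12), error at position 5, error magnitude e = 7, c = [10, 0, 4, 6, 2].

Step 1: column multipliers v_i = (∏_{j≠i}(α_i − α_j))^{−1} mod 13.
  i = 1 (α = 5): (5−10)(5−8)(5−7)(5−9) = (−5)·(−3)·(−2)·(−4) = 120 ≡ 3, so v_1 = 3^{−1} = 9 (mod 13).
  i = 2 (α = 10): (10−5)(10−8)(10−7)(10−9) = 5·2·3·1 = 30 ≡ 4, so v_2 = 4^{−1} = 10 (mod 13).
  i = 3 (α = 8): (8−5)(8−10)(8−7)(8−9) = 3·(−2)·1·(−1) = 6 ≡ 6, so v_3 = 6^{−1} = 11 (mod 13).
  i = 4 (α = 7): (7−5)(7−10)(7−8)(7−9) = 2·(−3)·(−1)·(−2) = −12 ≡ 1, so v_4 = 1^{−1} = 1 (mod 13).
  i = 5 (α = 9): (9−5)(9−10)(9−8)(9−7) = 4·(−1)·1·2 = −8 ≡ 5, so v_5 = 5^{−1} = 8 (mod 13).
  v = [9, 10, 11, 1, 8].
Step 2: syndromes of r = [10, 0, 4, 6, 9] (all sums mod 13).
  S_0 = Σ v_i r_i = 9·10 + 10·0 + 11·4 + 1·6 + 8·9 = 212 ≡ 4.
  S_1 = Σ v_i α_i r_i = 9·5·10 + 10·10·0 + 11·8·4 + 1·7·6 + 8·9·9 = 1492 ≡ 10.
  α_i^2 mod 13 = [12, 9, 12, 10, 3].
  S_2 = Σ v_i α_i^2 r_i = 9·12·10 + 10·9·0 + 11·12·4 + 1·10·6 + 8·3·9 = 1884 ≡ 12.
  S = (4, 10, 12) ≠ 0, so r is not a codeword (an error is present).
Step 3: locate the error. For a single error e at position i, S_ℓ = v_i·e·α_i^ℓ, so α_err = S_1/S_0.
  S_0^{−1} = 4^{−1} = 10 (mod 13), so α_err = 10·10 = 100 ≡ 9 = α_5. Error position i = 5.
  Consistency check: S_2/S_1 = 12·4 = 48 ≡ 9 = α_err ✓ (single-error assumption holds).
Step 4: error magnitude e = S_0/v_5 = S_0·∏_{j≠5}(α_5 − α_j) = 4·5 = 20 ≡ 7 (mod 13).
Step 5: correct position 5: c_5 = r_5 − e = 9 − 7 ≡ 2 (mod 13). Hence c = [10, 0, 4, 6, 2].
  Check: interpolating c through the α_i gives m(x) = 7 + 11·x (degree < 2) with m(α_i) = c_i for every i, so c is indeed a codeword.


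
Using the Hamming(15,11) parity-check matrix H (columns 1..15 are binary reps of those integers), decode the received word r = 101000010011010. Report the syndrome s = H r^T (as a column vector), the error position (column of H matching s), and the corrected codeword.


s = (0, 0, 1, 1)^T, error position = 3, corrected codeword c = 100000010011010

Compute s = H r^T mod 2 one row at a time:
  s_1 = 1 + 0 + 0 + 1 + 1 + 0 + 1 + 0 = 4 ≡ 0 (mod 2).
  s_2 = 0 + 0 + 0 + 0 + 1 + 0 + 1 + 0 = 2 ≡ 0 (mod 2).
  s_3 = 0 + 1 + 0 + 0 + 0 + 1 + 1 + 0 = 3 ≡ 1 (mod 2).
  s_4 = 1 + 1 + 0 + 0 + 0 + 1 + 0 + 0 = 3 ≡ 1 (mod 2).
s = (0, 0, 1, 1)^T — this equals column 3 of H (binary 0011), so error is at position 3.
Correct: flip bit 3 of r = 101000010011010 to get c = 100000010011010.


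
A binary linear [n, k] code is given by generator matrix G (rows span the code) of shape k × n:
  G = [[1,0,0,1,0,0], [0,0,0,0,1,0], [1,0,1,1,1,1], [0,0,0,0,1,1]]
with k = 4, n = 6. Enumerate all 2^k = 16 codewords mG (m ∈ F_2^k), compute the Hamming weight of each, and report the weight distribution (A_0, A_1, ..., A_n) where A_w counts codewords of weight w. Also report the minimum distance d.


Weight distribution: A_0 = 1, A_1 = 3, A_2 = 4, A_3 = 4, A_4 = 3, A_5 = 1. Minimum distance d = 1.

Enumerate all 2^4 = 16 messages m ∈ F_2^4.
For each, compute codeword c = mG in F_2^6, then tally its weight.
  m = 0000 → c = 000000, weight = 0.
  m = 1000 → c = 100100, weight = 2.
  m = 0100 → c = 000010, weight = 1.
  m = 1100 → c = 100110, weight = 3.
  m = 0010 → c = 101111, weight = 5.
  m = 1010 → c = 001011, weight = 3.
  m = 0110 → c = 101101, weight = 4.
  m = 1110 → c = 001001, weight = 2.
  m = 0001 → c = 000011, weight = 2.
  m = 1001 → c = 100111, weight = 4.
  m = 0101 → c = 000001, weight = 1.
  m = 1101 → c = 100101, weight = 3.
  m = 0011 → c = 101100, weight = 3.
  m = 1011 → c = 001000, weight = 1.
  m = 0111 → c = 101110, weight = 4.
  m = 1111 → c = 001010, weight = 2.
Tally weights:
  weight 0: 1 codewords.
  weight 1: 3 codewords.
  weight 2: 4 codewords.
  weight 3: 4 codewords.
  weight 4: 3 codewords.
  weight 5: 1 codewords.
Minimum distance d = smallest w > 0 with A_w > 0 = 1.
Sanity: Σ A_w = 16 = 2^4 = 16 ✓.


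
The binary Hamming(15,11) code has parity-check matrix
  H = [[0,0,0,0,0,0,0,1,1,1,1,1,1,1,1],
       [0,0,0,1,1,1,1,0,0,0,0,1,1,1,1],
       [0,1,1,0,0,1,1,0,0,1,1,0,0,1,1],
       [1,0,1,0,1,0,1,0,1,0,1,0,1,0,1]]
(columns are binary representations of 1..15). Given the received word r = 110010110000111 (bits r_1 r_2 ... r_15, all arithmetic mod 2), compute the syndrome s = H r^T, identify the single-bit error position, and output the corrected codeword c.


s = (0, 1, 0, 1)^T, error position = 5, corrected codeword c = 110000110000111

Compute s = H r^T mod 2 one row at a time:
  s_1 = 1 + 0 + 0 + 0 + 0 + 1 + 1 + 1 = 4 ≡ 0 (mod 2).
  s_2 = 0 + 1 + 0 + 1 + 0 + 1 + 1 + 1 = 5 ≡ 1 (mod 2).
  s_3 = 1 + 0 + 0 + 1 + 0 + 0 + 1 + 1 = 4 ≡ 0 (mod 2).
  s_4 = 1 + 0 + 1 + 1 + 0 + 0 + 1 + 1 = 5 ≡ 1 (mod 2).
s = (0, 1, 0, 1)^T — this equals column 5 of H (binary 0101), so error is at position 5.
Correct: flip bit 5 of r = 110010110000111 to get c = 110000110000111.


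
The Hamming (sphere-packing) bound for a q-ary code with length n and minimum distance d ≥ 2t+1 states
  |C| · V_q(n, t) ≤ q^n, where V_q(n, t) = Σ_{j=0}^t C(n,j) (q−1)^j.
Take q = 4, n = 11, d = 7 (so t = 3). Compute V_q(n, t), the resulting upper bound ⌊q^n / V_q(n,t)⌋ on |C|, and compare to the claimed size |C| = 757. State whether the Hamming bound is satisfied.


V_q(n, t) = 4984, q^n = 4194304, Hamming bound = 841, |C| = 757 ≤ bound (satisfied).

Step 1: Compute V_q(n, t) = Σ_{j=0}^3 C(n, j) (q−1)^j.
  j = 0: C(11,0)·(3)^0 = 1·1 = 1.
  j = 1: C(11,1)·(3)^1 = 11·3 = 33.
  j = 2: C(11,2)·(3)^2 = 55·9 = 495.
  j = 3: C(11,3)·(3)^3 = 165·27 = 4455.
  V_q(n, t) = 1 + 33 + 495 + 4455 = 4984.
Step 2: q^n = 4^11 = 4194304.
Step 3: Hamming bound ⌊q^n / V_q(n,t)⌋ = ⌊4194304/4984⌋ = 841.
Step 4: Compare |C| = 757 to 841: satisfied.
The claimed |C| lies below the Hamming bound.


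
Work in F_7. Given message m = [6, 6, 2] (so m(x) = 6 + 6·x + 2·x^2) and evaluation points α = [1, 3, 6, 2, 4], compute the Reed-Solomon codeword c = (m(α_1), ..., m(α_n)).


c = [0, 0, 2, 5, 6]

Message polynomial: m(x) = 6 + 6·x + 2·x^2 (mod 7).
For each evaluation point α_i, compute m(α_i) mod 7:
  α_1 = 1: Horner steps 2 → 1 → 0, so m(1) = 0.
  α_2 = 3: Horner steps 2 → 5 → 0, so m(3) = 0.
  α_3 = 6: Horner steps 2 → 4 → 2, so m(6) = 2.
  α_4 = 2: Horner steps 2 → 3 → 5, so m(2) = 5.
  α_5 = 4: Horner steps 2 → 0 → 6, so m(4) = 6.
Codeword c = [0, 0, 2, 5, 6] ∈ F_7^5.


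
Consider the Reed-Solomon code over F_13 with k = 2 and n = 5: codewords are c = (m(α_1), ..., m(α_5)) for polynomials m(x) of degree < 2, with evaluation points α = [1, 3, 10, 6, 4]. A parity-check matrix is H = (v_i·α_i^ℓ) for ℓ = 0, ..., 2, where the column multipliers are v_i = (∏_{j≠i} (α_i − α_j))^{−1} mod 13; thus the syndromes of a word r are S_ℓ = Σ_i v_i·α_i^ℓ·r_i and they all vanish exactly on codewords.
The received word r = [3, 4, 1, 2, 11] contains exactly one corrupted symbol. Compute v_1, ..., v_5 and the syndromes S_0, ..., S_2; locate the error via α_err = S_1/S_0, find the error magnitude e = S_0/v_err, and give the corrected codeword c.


S = (12, 7, 3), error at position 4, error magnitude e = 3, c = [3, 4, 1, 12, 11].

Step 1: column multipliers v_i = (∏_{j≠i}(α_i − α_j))^{−1} mod 13.
  i = 1 (α = 1): (1−3)(1−10)(1−6)(1−4) = (−2)·(−9)·(−5)·(−3) = 270 ≡ 10, so v_1 = 10^{−1} = 4 (mod 13).
  i = 2 (α = 3): (3−1)(3−10)(3−6)(3−4) = 2·(−7)·(−3)·(−1) = −42 ≡ 10, so v_2 = 10^{−1} = 4 (mod 13).
  i = 3 (α = 10): (10−1)(10−3)(10−6)(10−4) = 9·7·4·6 = 1512 ≡ 4, so v_3 = 4^{−1} = 10 (mod 13).
  i = 4 (α = 6): (6−1)(6−3)(6−10)(6−4) = 5·3·(−4)·2 = −120 ≡ 10, so v_4 = 10^{−1} = 4 (mod 13).
  i = 5 (α = 4): (4−1)(4−3)(4−10)(4−6) = 3·1·(−6)·(−2) = 36 ≡ 10, so v_5 = 10^{−1} = 4 (mod 13).
  v = [4, 4, 10, 4, 4].
Step 2: syndromes of r = [3, 4, 1, 2, 11] (all sums mod 13).
  S_0 = Σ v_i r_i = 4·3 + 4·4 + 10·1 + 4·2 + 4·11 = 90 ≡ 12.
  S_1 = Σ v_i α_i r_i = 4·1·3 + 4·3·4 + 10·10·1 + 4·6·2 + 4·4·11 = 384 ≡ 7.
  α_i^2 mod 13 = [1, 9, 9, 10, 3].
  S_2 = Σ v_i α_i^2 r_i = 4·1·3 + 4·9·4 + 10·9·1 + 4·10·2 + 4·3·11 = 458 ≡ 3.
  S = (12, 7, 3) ≠ 0, so r is not a codeword (an error is present).
Step 3: locate the error. For a single error e at position i, S_ℓ = v_i·e·α_i^ℓ, so α_err = S_1/S_0.
  S_0^{−1} = 12^{−1} = 12 (mod 13), so α_err = 7·12 = 84 ≡ 6 = α_4. Error position i = 4.
  Consistency check: S_2/S_1 = 3·2 = 6 ≡ 6 = α_err ✓ (single-error assumption holds).
Step 4: error magnitude e = S_0/v_4 = S_0·∏_{j≠4}(α_4 − α_j) = 12·10 = 120 ≡ 3 (mod 13).
Step 5: correct position 4: c_4 = r_4 − e = 2 − 3 ≡ 12 (mod 13). Hence c = [3, 4, 1, 12, 11].
  Check: interpolating c through the α_i gives m(x) = 9 + 7·x (degree < 2) with m(α_i) = c_i for every i, so c is indeed a codeword.
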